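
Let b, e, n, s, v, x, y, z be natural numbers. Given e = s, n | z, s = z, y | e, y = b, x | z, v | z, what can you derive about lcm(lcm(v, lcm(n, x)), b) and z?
lcm(lcm(v, lcm(n, x)), b) | z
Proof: n | z and x | z, thus lcm(n, x) | z. v | z, so lcm(v, lcm(n, x)) | z. y = b and y | e, thus b | e. Since e = s, b | s. Since s = z, b | z. Since lcm(v, lcm(n, x)) | z, lcm(lcm(v, lcm(n, x)), b) | z.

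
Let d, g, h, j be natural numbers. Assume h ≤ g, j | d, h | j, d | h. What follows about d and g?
d ≤ g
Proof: From h | j and j | d, h | d. d | h, so h = d. h ≤ g, so d ≤ g.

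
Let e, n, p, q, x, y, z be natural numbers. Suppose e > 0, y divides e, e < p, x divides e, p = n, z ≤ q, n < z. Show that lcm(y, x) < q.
y divides e and x divides e, thus lcm(y, x) divides e. Because e > 0, lcm(y, x) ≤ e. Since p = n and e < p, e < n. From n < z and z ≤ q, n < q. e < n, so e < q. Since lcm(y, x) ≤ e, lcm(y, x) < q.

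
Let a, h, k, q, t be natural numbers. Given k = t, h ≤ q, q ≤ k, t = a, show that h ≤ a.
Since k = t and t = a, k = a. Since h ≤ q and q ≤ k, h ≤ k. Since k = a, h ≤ a.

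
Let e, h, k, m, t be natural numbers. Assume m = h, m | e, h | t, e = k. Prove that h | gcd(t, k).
Because m = h and m | e, h | e. e = k, so h | k. Since h | t, h | gcd(t, k).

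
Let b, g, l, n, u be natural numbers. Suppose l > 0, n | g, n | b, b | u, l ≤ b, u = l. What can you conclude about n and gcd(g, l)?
n | gcd(g, l)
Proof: u = l and b | u, so b | l. Since l > 0, b ≤ l. Since l ≤ b, b = l. Since n | b, n | l. n | g, so n | gcd(g, l).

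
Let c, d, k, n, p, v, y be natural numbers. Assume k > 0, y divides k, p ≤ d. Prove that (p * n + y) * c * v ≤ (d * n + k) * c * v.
p ≤ d. By multiplying by a non-negative, p * n ≤ d * n. y divides k and k > 0, hence y ≤ k. p * n ≤ d * n, so p * n + y ≤ d * n + k. By multiplying by a non-negative, (p * n + y) * c ≤ (d * n + k) * c. By multiplying by a non-negative, (p * n + y) * c * v ≤ (d * n + k) * c * v.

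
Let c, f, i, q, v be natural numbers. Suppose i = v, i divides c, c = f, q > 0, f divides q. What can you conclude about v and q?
v ≤ q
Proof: c = f and i divides c, hence i divides f. Because f divides q, i divides q. q > 0, so i ≤ q. Because i = v, v ≤ q.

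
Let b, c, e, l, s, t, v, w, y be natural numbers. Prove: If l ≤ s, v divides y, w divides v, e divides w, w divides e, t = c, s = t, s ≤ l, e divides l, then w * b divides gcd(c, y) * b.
s = t and t = c, therefore s = c. Because l ≤ s and s ≤ l, l = s. e divides w and w divides e, thus e = w. e divides l, so w divides l. l = s, so w divides s. Since s = c, w divides c. From w divides v and v divides y, w divides y. Since w divides c, w divides gcd(c, y). Then w * b divides gcd(c, y) * b.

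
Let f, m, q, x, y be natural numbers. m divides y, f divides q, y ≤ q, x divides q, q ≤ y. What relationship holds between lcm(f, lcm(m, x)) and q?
lcm(f, lcm(m, x)) divides q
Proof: From y ≤ q and q ≤ y, y = q. Because m divides y, m divides q. x divides q, so lcm(m, x) divides q. f divides q, so lcm(f, lcm(m, x)) divides q.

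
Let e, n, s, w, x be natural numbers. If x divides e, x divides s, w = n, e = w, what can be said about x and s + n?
x divides s + n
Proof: e = w and w = n, hence e = n. Since x divides e, x divides n. Since x divides s, x divides s + n.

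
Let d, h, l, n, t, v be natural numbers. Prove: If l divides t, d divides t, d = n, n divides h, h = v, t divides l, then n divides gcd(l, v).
t divides l and l divides t, so t = l. From d divides t, d divides l. From d = n, n divides l. h = v and n divides h, hence n divides v. Since n divides l, n divides gcd(l, v).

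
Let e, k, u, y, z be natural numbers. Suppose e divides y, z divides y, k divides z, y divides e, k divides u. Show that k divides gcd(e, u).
y divides e and e divides y, so y = e. k divides z and z divides y, hence k divides y. Since y = e, k divides e. k divides u, so k divides gcd(e, u).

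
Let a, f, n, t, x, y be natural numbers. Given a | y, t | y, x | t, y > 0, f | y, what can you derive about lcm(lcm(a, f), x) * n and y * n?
lcm(lcm(a, f), x) * n ≤ y * n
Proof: a | y and f | y, hence lcm(a, f) | y. Since x | t and t | y, x | y. Since lcm(a, f) | y, lcm(lcm(a, f), x) | y. Since y > 0, lcm(lcm(a, f), x) ≤ y. Then lcm(lcm(a, f), x) * n ≤ y * n.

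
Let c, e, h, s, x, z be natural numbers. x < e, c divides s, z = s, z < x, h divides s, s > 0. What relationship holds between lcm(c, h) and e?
lcm(c, h) < e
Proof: c divides s and h divides s, therefore lcm(c, h) divides s. Since s > 0, lcm(c, h) ≤ s. z < x and x < e, hence z < e. Since z = s, s < e. Because lcm(c, h) ≤ s, lcm(c, h) < e.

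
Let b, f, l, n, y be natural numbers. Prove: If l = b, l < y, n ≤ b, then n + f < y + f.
l = b and l < y, so b < y. Since n ≤ b, n < y. Then n + f < y + f.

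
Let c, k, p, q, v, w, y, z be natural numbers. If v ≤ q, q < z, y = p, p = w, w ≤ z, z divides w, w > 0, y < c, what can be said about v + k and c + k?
v + k < c + k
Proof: v ≤ q and q < z, hence v < z. y = p and p = w, hence y = w. z divides w and w > 0, so z ≤ w. w ≤ z, so w = z. Since y = w, y = z. y < c, so z < c. v < z, so v < c. Then v + k < c + k.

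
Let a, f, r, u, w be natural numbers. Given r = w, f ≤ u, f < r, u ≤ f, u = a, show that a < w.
f ≤ u and u ≤ f, so f = u. Since u = a, f = a. f < r, so a < r. Since r = w, a < w.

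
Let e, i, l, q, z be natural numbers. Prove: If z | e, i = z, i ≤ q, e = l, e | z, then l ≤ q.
Because z | e and e | z, z = e. i = z, so i = e. Since i ≤ q, e ≤ q. Since e = l, l ≤ q.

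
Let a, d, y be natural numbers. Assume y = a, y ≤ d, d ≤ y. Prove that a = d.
d ≤ y and y ≤ d, therefore d = y. Since y = a, d = a. Then a = d.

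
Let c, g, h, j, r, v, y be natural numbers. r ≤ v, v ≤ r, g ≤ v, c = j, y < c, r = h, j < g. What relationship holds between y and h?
y < h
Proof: v ≤ r and r ≤ v, hence v = r. r = h, so v = h. c = j and y < c, so y < j. Because j < g and g ≤ v, j < v. y < j, so y < v. Since v = h, y < h.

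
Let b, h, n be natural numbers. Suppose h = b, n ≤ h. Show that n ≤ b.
Because h = b and n ≤ h, by substitution, n ≤ b.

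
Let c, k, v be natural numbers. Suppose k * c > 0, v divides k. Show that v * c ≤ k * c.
From v divides k, v * c divides k * c. Since k * c > 0, v * c ≤ k * c.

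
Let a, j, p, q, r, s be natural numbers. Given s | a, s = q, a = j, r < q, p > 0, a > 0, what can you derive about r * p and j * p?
r * p < j * p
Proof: s = q and s | a, therefore q | a. a > 0, so q ≤ a. Since r < q, r < a. Since a = j, r < j. p > 0, so r * p < j * p.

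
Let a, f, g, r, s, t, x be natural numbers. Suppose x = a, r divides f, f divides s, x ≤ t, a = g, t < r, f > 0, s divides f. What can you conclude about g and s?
g < s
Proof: x = a and a = g, so x = g. x ≤ t, so g ≤ t. Since t < r, g < r. f divides s and s divides f, hence f = s. r divides f and f > 0, so r ≤ f. f = s, so r ≤ s. From g < r, g < s.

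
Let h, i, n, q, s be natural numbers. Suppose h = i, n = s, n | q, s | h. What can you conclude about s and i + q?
s | i + q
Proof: h = i and s | h, so s | i. n = s and n | q, thus s | q. Because s | i, s | i + q.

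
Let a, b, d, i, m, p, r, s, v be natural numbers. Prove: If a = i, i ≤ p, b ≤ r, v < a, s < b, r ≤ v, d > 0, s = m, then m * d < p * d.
Because s = m and s < b, m < b. Since b ≤ r, m < r. From a = i and v < a, v < i. Since r ≤ v, r < i. Since m < r, m < i. Since i ≤ p, m < p. Using d > 0, by multiplying by a positive, m * d < p * d.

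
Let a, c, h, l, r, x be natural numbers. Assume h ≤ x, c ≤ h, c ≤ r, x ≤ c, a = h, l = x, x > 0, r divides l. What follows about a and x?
a = x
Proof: Since l = x and r divides l, r divides x. Since x > 0, r ≤ x. c ≤ r, so c ≤ x. Since x ≤ c, c = x. c ≤ h, so x ≤ h. h ≤ x, so h = x. Since a = h, a = x.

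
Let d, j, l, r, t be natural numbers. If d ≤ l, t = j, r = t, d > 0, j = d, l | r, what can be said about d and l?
d = l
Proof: t = j and j = d, hence t = d. Since r = t, r = d. From l | r, l | d. d > 0, so l ≤ d. d ≤ l, so d = l.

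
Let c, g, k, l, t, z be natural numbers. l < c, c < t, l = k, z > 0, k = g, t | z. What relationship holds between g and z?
g < z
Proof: Because l = k and l < c, k < c. k = g, so g < c. Because t | z and z > 0, t ≤ z. Since c < t, c < z. Since g < c, g < z.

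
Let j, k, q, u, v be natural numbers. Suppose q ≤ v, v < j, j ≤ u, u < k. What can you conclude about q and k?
q < k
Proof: v < j and j ≤ u, therefore v < u. From q ≤ v, q < u. Since u < k, q < k.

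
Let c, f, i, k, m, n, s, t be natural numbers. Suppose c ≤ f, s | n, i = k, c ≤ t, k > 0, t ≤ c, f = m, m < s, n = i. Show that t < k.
c ≤ t and t ≤ c, so c = t. Since c ≤ f, t ≤ f. f = m, so t ≤ m. n = i and i = k, so n = k. Since s | n, s | k. Since k > 0, s ≤ k. m < s, so m < k. t ≤ m, so t < k.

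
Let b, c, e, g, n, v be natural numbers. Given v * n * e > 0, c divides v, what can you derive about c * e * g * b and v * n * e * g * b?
c * e * g * b ≤ v * n * e * g * b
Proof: Because c divides v, c divides v * n. Then c * e divides v * n * e. Since v * n * e > 0, c * e ≤ v * n * e. By multiplying by a non-negative, c * e * g ≤ v * n * e * g. By multiplying by a non-negative, c * e * g * b ≤ v * n * e * g * b.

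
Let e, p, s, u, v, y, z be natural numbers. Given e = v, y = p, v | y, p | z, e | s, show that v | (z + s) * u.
Because y = p and v | y, v | p. p | z, so v | z. Since e = v and e | s, v | s. Because v | z, v | z + s. Then v | (z + s) * u.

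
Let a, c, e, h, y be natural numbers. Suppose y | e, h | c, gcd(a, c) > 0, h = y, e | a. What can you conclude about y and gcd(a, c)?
y ≤ gcd(a, c)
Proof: y | e and e | a, so y | a. h = y and h | c, thus y | c. Since y | a, y | gcd(a, c). Since gcd(a, c) > 0, y ≤ gcd(a, c).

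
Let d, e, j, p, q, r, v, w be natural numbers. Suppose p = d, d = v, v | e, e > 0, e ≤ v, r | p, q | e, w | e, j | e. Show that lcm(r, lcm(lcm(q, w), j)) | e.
Since p = d and d = v, p = v. v | e and e > 0, hence v ≤ e. e ≤ v, so v = e. Since p = v, p = e. r | p, so r | e. Since q | e and w | e, lcm(q, w) | e. Since j | e, lcm(lcm(q, w), j) | e. Since r | e, lcm(r, lcm(lcm(q, w), j)) | e.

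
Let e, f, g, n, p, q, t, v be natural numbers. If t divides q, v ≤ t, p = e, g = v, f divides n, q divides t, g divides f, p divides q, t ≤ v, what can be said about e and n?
e divides n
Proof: Since q divides t and t divides q, q = t. Because t ≤ v and v ≤ t, t = v. q = t, so q = v. From p divides q, p divides v. p = e, so e divides v. g divides f and f divides n, hence g divides n. Since g = v, v divides n. Since e divides v, e divides n.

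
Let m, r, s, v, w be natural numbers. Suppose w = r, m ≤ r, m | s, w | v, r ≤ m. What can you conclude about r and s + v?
r | s + v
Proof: m ≤ r and r ≤ m, so m = r. m | s, so r | s. Since w = r and w | v, r | v. Since r | s, r | s + v.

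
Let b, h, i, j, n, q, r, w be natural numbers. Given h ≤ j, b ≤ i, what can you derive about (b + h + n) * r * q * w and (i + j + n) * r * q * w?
(b + h + n) * r * q * w ≤ (i + j + n) * r * q * w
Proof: Since b ≤ i and h ≤ j, b + h ≤ i + j. Then b + h + n ≤ i + j + n. Then (b + h + n) * r ≤ (i + j + n) * r. Then (b + h + n) * r * q ≤ (i + j + n) * r * q. Then (b + h + n) * r * q * w ≤ (i + j + n) * r * q * w.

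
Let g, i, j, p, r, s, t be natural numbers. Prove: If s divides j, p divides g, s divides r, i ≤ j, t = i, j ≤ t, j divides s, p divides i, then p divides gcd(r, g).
From s divides j and j divides s, s = j. Because t = i and j ≤ t, j ≤ i. i ≤ j, so j = i. Since s = j, s = i. s divides r, so i divides r. Since p divides i, p divides r. p divides g, so p divides gcd(r, g).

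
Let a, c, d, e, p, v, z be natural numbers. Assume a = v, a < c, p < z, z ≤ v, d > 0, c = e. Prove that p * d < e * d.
Since c = e and a < c, a < e. a = v, so v < e. From z ≤ v, z < e. p < z, so p < e. Since d > 0, p * d < e * d.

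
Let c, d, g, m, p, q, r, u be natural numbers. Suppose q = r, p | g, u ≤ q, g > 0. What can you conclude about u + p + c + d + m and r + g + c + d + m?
u + p + c + d + m ≤ r + g + c + d + m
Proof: q = r and u ≤ q, therefore u ≤ r. p | g and g > 0, so p ≤ g. Since u ≤ r, u + p ≤ r + g. Then u + p + c ≤ r + g + c. Then u + p + c + d ≤ r + g + c + d. Then u + p + c + d + m ≤ r + g + c + d + m.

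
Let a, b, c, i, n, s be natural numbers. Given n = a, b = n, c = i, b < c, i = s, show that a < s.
b = n and n = a, thus b = a. c = i and b < c, hence b < i. Since i = s, b < s. Since b = a, a < s.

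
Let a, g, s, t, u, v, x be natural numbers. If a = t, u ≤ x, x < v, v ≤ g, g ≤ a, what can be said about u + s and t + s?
u + s < t + s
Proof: x < v and v ≤ g, therefore x < g. u ≤ x, so u < g. g ≤ a, so u < a. a = t, so u < t. Then u + s < t + s.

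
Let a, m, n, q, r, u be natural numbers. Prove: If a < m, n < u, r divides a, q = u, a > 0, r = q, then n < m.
r = q and q = u, hence r = u. r divides a and a > 0, thus r ≤ a. Since a < m, r < m. Since r = u, u < m. Since n < u, n < m.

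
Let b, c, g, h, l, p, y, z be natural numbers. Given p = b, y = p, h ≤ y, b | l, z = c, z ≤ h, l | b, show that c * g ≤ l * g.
z = c and z ≤ h, thus c ≤ h. y = p and p = b, hence y = b. Since b | l and l | b, b = l. y = b, so y = l. h ≤ y, so h ≤ l. Because c ≤ h, c ≤ l. Then c * g ≤ l * g.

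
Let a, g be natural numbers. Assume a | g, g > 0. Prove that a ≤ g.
a | g and g > 0. By divisors are at most what they divide, a ≤ g.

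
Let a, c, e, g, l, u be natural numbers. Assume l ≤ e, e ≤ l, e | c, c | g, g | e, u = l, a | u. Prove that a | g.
l ≤ e and e ≤ l, hence l = e. e | c and c | g, thus e | g. Since g | e, e = g. Since l = e, l = g. u = l and a | u, hence a | l. l = g, so a | g.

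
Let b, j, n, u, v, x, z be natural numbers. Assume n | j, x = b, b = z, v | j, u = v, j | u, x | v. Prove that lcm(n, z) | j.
From x = b and b = z, x = z. u = v and j | u, thus j | v. v | j, so v = j. x | v, so x | j. x = z, so z | j. Since n | j, lcm(n, z) | j.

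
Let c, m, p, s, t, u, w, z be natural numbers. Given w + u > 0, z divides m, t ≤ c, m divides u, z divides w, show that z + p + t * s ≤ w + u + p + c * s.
z divides m and m divides u, hence z divides u. Since z divides w, z divides w + u. Since w + u > 0, z ≤ w + u. Then z + p ≤ w + u + p. t ≤ c. By multiplying by a non-negative, t * s ≤ c * s. z + p ≤ w + u + p, so z + p + t * s ≤ w + u + p + c * s.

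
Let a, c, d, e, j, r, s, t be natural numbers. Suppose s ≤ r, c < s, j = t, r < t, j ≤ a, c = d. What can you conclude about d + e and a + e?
d + e < a + e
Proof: From s ≤ r and r < t, s < t. Since c < s, c < t. c = d, so d < t. Since j = t and j ≤ a, t ≤ a. d < t, so d < a. Then d + e < a + e.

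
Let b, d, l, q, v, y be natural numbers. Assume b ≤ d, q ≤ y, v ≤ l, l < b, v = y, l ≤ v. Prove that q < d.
Since l ≤ v and v ≤ l, l = v. Since v = y, l = y. From l < b and b ≤ d, l < d. l = y, so y < d. Since q ≤ y, q < d.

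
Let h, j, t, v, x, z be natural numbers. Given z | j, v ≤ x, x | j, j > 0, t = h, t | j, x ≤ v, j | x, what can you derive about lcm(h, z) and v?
lcm(h, z) ≤ v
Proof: Since j | x and x | j, j = x. Since x ≤ v and v ≤ x, x = v. Because j = x, j = v. t = h and t | j, therefore h | j. Since z | j, lcm(h, z) | j. Since j > 0, lcm(h, z) ≤ j. Since j = v, lcm(h, z) ≤ v.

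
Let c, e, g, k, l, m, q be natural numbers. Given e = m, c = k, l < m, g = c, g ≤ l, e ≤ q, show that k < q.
Since g = c and c = k, g = k. g ≤ l and l < m, so g < m. Since e = m and e ≤ q, m ≤ q. Since g < m, g < q. Since g = k, k < q.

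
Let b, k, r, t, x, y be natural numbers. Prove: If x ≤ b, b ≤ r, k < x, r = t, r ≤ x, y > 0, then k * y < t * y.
x ≤ b and b ≤ r, thus x ≤ r. Since r ≤ x, x = r. Since k < x, k < r. r = t, so k < t. Since y > 0, k * y < t * y.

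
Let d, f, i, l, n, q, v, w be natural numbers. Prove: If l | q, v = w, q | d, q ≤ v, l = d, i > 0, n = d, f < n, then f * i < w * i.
n = d and f < n, so f < d. l = d and l | q, thus d | q. Since q | d, q = d. v = w and q ≤ v, therefore q ≤ w. q = d, so d ≤ w. Because f < d, f < w. Since i > 0, f * i < w * i.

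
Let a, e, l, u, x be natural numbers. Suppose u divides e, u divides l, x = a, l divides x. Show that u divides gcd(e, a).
x = a and l divides x, hence l divides a. From u divides l, u divides a. Since u divides e, u divides gcd(e, a).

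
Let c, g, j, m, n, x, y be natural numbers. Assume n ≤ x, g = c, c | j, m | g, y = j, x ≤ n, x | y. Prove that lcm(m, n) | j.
g = c and m | g, thus m | c. Since c | j, m | j. x ≤ n and n ≤ x, therefore x = n. Since y = j and x | y, x | j. Since x = n, n | j. m | j, so lcm(m, n) | j.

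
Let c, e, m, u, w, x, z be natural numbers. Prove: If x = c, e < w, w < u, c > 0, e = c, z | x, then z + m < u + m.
x = c and z | x, therefore z | c. Since c > 0, z ≤ c. From e = c and e < w, c < w. Since w < u, c < u. Since z ≤ c, z < u. Then z + m < u + m.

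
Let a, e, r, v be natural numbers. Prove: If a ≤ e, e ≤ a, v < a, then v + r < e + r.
a ≤ e and e ≤ a, therefore a = e. v < a, so v < e. Then v + r < e + r.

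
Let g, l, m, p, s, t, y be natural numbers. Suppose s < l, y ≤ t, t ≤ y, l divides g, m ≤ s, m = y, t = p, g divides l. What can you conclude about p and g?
p < g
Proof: From y ≤ t and t ≤ y, y = t. Since t = p, y = p. m = y and m ≤ s, therefore y ≤ s. l divides g and g divides l, hence l = g. s < l, so s < g. Since y ≤ s, y < g. From y = p, p < g.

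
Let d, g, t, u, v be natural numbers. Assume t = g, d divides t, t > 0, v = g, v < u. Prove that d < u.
d divides t and t > 0, hence d ≤ t. t = g, so d ≤ g. v = g and v < u, hence g < u. d ≤ g, so d < u.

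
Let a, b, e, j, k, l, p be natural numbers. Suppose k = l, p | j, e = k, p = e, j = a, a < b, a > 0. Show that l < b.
e = k and k = l, therefore e = l. From p = e and p | j, e | j. Since j = a, e | a. Since a > 0, e ≤ a. Since a < b, e < b. Since e = l, l < b.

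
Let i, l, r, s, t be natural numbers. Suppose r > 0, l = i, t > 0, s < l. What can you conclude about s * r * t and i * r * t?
s * r * t < i * r * t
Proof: Because l = i and s < l, s < i. From r > 0, by multiplying by a positive, s * r < i * r. Because t > 0, by multiplying by a positive, s * r * t < i * r * t.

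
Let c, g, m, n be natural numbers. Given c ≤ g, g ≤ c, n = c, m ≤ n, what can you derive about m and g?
m ≤ g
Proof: Since c ≤ g and g ≤ c, c = g. n = c and m ≤ n, hence m ≤ c. c = g, so m ≤ g.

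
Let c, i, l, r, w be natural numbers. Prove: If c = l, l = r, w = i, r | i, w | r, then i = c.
c = l and l = r, hence c = r. Since w = i and w | r, i | r. r | i, so r = i. Since c = r, c = i. Then i = c.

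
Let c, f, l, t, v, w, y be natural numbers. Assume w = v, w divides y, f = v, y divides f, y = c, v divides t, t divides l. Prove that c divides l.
w = v and w divides y, therefore v divides y. f = v and y divides f, so y divides v. Since v divides y, v = y. y = c, so v = c. v divides t and t divides l, therefore v divides l. Since v = c, c divides l.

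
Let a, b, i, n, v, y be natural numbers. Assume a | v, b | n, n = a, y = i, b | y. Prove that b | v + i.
n = a and b | n, hence b | a. Since a | v, b | v. y = i and b | y, thus b | i. Since b | v, b | v + i.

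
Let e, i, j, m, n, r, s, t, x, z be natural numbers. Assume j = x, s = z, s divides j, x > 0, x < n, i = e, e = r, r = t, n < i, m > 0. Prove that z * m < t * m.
s = z and s divides j, so z divides j. Since j = x, z divides x. x > 0, so z ≤ x. Since x < n, z < n. Since e = r and r = t, e = t. Since i = e, i = t. n < i, so n < t. Since z < n, z < t. Combining with m > 0, by multiplying by a positive, z * m < t * m.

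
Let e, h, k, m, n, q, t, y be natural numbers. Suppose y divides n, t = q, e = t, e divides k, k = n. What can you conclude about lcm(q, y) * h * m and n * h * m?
lcm(q, y) * h * m divides n * h * m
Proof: Since e = t and t = q, e = q. k = n and e divides k, therefore e divides n. From e = q, q divides n. y divides n, so lcm(q, y) divides n. Then lcm(q, y) * h divides n * h. Then lcm(q, y) * h * m divides n * h * m.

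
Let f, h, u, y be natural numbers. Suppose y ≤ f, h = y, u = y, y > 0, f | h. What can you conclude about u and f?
u = f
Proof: From h = y and f | h, f | y. Since y > 0, f ≤ y. From y ≤ f, y = f. From u = y, u = f.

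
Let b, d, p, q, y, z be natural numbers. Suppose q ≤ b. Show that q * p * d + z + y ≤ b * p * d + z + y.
Because q ≤ b, q * p ≤ b * p. Then q * p * d ≤ b * p * d. Then q * p * d + z ≤ b * p * d + z. Then q * p * d + z + y ≤ b * p * d + z + y.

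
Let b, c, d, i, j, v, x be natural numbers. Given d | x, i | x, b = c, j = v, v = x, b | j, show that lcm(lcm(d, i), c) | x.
Since d | x and i | x, lcm(d, i) | x. j = v and v = x, hence j = x. Since b | j, b | x. Since b = c, c | x. Because lcm(d, i) | x, lcm(lcm(d, i), c) | x.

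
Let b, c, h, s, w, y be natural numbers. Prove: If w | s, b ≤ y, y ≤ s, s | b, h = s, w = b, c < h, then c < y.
w = b and w | s, hence b | s. From s | b, b = s. b ≤ y, so s ≤ y. Since y ≤ s, s = y. h = s, so h = y. Since c < h, c < y.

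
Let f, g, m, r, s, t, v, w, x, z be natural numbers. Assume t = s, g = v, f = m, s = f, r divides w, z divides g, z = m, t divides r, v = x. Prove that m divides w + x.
t = s and s = f, so t = f. Since t divides r, f divides r. Since f = m, m divides r. r divides w, so m divides w. g = v and v = x, hence g = x. z = m and z divides g, therefore m divides g. g = x, so m divides x. Since m divides w, m divides w + x.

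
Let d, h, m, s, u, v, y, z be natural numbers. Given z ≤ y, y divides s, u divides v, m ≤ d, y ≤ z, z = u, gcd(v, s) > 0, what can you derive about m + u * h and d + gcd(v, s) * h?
m + u * h ≤ d + gcd(v, s) * h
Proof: From y ≤ z and z ≤ y, y = z. Since y divides s, z divides s. z = u, so u divides s. Since u divides v, u divides gcd(v, s). gcd(v, s) > 0, so u ≤ gcd(v, s). By multiplying by a non-negative, u * h ≤ gcd(v, s) * h. m ≤ d, so m + u * h ≤ d + gcd(v, s) * h.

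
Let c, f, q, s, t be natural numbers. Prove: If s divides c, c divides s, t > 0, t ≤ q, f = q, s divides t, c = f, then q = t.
From s divides c and c divides s, s = c. c = f and f = q, therefore c = q. Because s = c, s = q. s divides t, so q divides t. t > 0, so q ≤ t. t ≤ q, so q = t.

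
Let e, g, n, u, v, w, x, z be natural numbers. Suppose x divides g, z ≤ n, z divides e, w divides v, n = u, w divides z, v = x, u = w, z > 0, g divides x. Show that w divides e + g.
Since n = u and u = w, n = w. Since z ≤ n, z ≤ w. w divides z and z > 0, therefore w ≤ z. Since z ≤ w, z = w. z divides e, so w divides e. Because x divides g and g divides x, x = g. Since v = x, v = g. w divides v, so w divides g. Since w divides e, w divides e + g.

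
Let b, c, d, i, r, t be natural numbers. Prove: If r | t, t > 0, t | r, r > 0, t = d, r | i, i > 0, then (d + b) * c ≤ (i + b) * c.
r | t and t > 0, therefore r ≤ t. Because t | r and r > 0, t ≤ r. r ≤ t, so r = t. t = d, so r = d. Because r | i and i > 0, r ≤ i. r = d, so d ≤ i. Then d + b ≤ i + b. Then (d + b) * c ≤ (i + b) * c.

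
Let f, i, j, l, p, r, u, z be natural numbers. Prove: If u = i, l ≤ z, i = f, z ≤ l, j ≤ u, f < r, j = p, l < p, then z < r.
l ≤ z and z ≤ l, thus l = z. l < p, so z < p. u = i and i = f, therefore u = f. j = p and j ≤ u, therefore p ≤ u. u = f, so p ≤ f. z < p, so z < f. Since f < r, z < r.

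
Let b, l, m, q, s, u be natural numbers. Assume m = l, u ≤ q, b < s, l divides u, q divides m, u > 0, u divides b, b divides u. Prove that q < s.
From b divides u and u divides b, b = u. m = l and q divides m, hence q divides l. l divides u, so q divides u. From u > 0, q ≤ u. u ≤ q, so u = q. b = u, so b = q. b < s, so q < s.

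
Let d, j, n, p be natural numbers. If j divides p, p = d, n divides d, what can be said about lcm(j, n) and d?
lcm(j, n) divides d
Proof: Since p = d and j divides p, j divides d. Since n divides d, lcm(j, n) divides d.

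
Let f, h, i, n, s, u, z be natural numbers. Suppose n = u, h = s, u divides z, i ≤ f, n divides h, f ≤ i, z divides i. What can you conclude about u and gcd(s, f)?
u divides gcd(s, f)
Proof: n = u and n divides h, so u divides h. h = s, so u divides s. i ≤ f and f ≤ i, thus i = f. u divides z and z divides i, therefore u divides i. Since i = f, u divides f. u divides s, so u divides gcd(s, f).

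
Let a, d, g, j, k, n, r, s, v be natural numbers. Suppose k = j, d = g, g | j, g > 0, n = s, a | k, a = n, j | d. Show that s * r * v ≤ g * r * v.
Since d = g and j | d, j | g. From g | j, j = g. k = j, so k = g. a = n and a | k, thus n | k. Because n = s, s | k. k = g, so s | g. Since g > 0, s ≤ g. Then s * r ≤ g * r. Then s * r * v ≤ g * r * v.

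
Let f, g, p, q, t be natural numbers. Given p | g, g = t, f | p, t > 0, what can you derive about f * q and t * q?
f * q ≤ t * q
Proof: Since f | p and p | g, f | g. Because g = t, f | t. t > 0, so f ≤ t. Then f * q ≤ t * q.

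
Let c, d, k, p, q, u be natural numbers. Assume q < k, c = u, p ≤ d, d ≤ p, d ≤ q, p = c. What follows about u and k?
u < k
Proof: p = c and c = u, thus p = u. d ≤ p and p ≤ d, so d = p. d ≤ q, so p ≤ q. Since q < k, p < k. Since p = u, u < k.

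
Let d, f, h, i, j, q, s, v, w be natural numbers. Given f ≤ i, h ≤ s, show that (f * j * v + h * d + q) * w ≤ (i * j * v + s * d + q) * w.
From f ≤ i, by multiplying by a non-negative, f * j ≤ i * j. By multiplying by a non-negative, f * j * v ≤ i * j * v. Because h ≤ s, by multiplying by a non-negative, h * d ≤ s * d. Then h * d + q ≤ s * d + q. f * j * v ≤ i * j * v, so f * j * v + h * d + q ≤ i * j * v + s * d + q. By multiplying by a non-negative, (f * j * v + h * d + q) * w ≤ (i * j * v + s * d + q) * w.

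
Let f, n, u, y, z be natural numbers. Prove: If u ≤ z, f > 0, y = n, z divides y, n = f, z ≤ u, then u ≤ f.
z ≤ u and u ≤ z, hence z = u. y = n and z divides y, therefore z divides n. Since n = f, z divides f. From z = u, u divides f. f > 0, so u ≤ f.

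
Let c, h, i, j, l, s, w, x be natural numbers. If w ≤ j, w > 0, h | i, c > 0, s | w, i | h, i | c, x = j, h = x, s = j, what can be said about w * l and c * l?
w * l ≤ c * l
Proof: s | w and w > 0, hence s ≤ w. Since s = j, j ≤ w. Since w ≤ j, j = w. h = x and x = j, therefore h = j. From i | h and h | i, i = h. Since i | c, h | c. Since h = j, j | c. Since c > 0, j ≤ c. Since j = w, w ≤ c. Then w * l ≤ c * l.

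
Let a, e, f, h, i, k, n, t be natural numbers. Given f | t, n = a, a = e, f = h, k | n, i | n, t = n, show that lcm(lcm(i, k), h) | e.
Since n = a and a = e, n = e. Since i | n and k | n, lcm(i, k) | n. f = h and f | t, therefore h | t. t = n, so h | n. Since lcm(i, k) | n, lcm(lcm(i, k), h) | n. n = e, so lcm(lcm(i, k), h) | e.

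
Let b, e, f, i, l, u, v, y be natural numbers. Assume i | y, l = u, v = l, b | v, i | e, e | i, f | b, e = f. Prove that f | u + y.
Because v = l and l = u, v = u. f | b and b | v, hence f | v. v = u, so f | u. From i | e and e | i, i = e. i | y, so e | y. Since e = f, f | y. Since f | u, f | u + y.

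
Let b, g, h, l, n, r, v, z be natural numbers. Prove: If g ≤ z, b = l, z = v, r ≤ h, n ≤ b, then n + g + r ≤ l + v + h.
Because b = l and n ≤ b, n ≤ l. Since z = v and g ≤ z, g ≤ v. Since r ≤ h, g + r ≤ v + h. Since n ≤ l, n + g + r ≤ l + v + h.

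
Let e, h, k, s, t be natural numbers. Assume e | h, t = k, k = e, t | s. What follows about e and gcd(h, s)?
e | gcd(h, s)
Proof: t = k and k = e, therefore t = e. Since t | s, e | s. Since e | h, e | gcd(h, s).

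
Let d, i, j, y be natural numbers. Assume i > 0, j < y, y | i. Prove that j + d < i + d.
y | i and i > 0, hence y ≤ i. Since j < y, j < i. Then j + d < i + d.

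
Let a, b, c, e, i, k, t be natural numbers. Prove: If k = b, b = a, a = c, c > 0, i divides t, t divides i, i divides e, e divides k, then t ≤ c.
k = b and b = a, therefore k = a. Because i divides t and t divides i, i = t. Because i divides e and e divides k, i divides k. Since i = t, t divides k. k = a, so t divides a. Since a = c, t divides c. c > 0, so t ≤ c.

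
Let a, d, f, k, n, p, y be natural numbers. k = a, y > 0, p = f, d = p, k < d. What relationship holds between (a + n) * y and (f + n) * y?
(a + n) * y < (f + n) * y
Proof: Because d = p and p = f, d = f. k = a and k < d, so a < d. Since d = f, a < f. Then a + n < f + n. y > 0, so (a + n) * y < (f + n) * y.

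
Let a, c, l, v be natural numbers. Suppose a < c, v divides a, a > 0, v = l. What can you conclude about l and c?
l < c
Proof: Since v = l and v divides a, l divides a. a > 0, so l ≤ a. From a < c, l < c.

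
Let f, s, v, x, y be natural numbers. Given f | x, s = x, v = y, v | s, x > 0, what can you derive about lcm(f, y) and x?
lcm(f, y) ≤ x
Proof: From v = y and v | s, y | s. Since s = x, y | x. Since f | x, lcm(f, y) | x. x > 0, so lcm(f, y) ≤ x.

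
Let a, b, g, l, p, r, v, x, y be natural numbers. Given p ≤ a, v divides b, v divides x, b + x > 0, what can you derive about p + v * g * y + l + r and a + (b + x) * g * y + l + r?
p + v * g * y + l + r ≤ a + (b + x) * g * y + l + r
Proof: v divides b and v divides x, therefore v divides b + x. b + x > 0, so v ≤ b + x. By multiplying by a non-negative, v * g ≤ (b + x) * g. By multiplying by a non-negative, v * g * y ≤ (b + x) * g * y. Then v * g * y + l ≤ (b + x) * g * y + l. Then v * g * y + l + r ≤ (b + x) * g * y + l + r. Since p ≤ a, p + v * g * y + l + r ≤ a + (b + x) * g * y + l + r.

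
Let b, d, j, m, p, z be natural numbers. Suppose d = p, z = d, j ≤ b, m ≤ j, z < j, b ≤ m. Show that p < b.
b ≤ m and m ≤ j, hence b ≤ j. Since j ≤ b, j = b. Because z = d and d = p, z = p. z < j, so p < j. Since j = b, p < b.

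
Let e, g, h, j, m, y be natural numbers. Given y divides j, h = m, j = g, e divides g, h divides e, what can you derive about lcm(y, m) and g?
lcm(y, m) divides g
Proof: j = g and y divides j, thus y divides g. h divides e and e divides g, therefore h divides g. Since h = m, m divides g. Since y divides g, lcm(y, m) divides g.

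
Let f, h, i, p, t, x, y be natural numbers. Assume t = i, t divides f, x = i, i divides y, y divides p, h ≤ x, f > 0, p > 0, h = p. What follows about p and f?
p ≤ f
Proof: From i divides y and y divides p, i divides p. Since p > 0, i ≤ p. x = i and h ≤ x, thus h ≤ i. h = p, so p ≤ i. Since i ≤ p, i = p. Because t = i, t = p. From t divides f and f > 0, t ≤ f. t = p, so p ≤ f.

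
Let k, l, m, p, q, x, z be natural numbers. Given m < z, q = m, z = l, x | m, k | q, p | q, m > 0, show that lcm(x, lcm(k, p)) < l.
Since k | q and p | q, lcm(k, p) | q. q = m, so lcm(k, p) | m. Since x | m, lcm(x, lcm(k, p)) | m. m > 0, so lcm(x, lcm(k, p)) ≤ m. From z = l and m < z, m < l. lcm(x, lcm(k, p)) ≤ m, so lcm(x, lcm(k, p)) < l.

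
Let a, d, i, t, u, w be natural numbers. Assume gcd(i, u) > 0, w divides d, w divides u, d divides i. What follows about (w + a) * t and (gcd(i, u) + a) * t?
(w + a) * t ≤ (gcd(i, u) + a) * t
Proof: w divides d and d divides i, so w divides i. Since w divides u, w divides gcd(i, u). From gcd(i, u) > 0, w ≤ gcd(i, u). Then w + a ≤ gcd(i, u) + a. By multiplying by a non-negative, (w + a) * t ≤ (gcd(i, u) + a) * t.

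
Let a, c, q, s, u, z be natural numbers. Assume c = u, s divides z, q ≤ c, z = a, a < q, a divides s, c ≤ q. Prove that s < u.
z = a and s divides z, so s divides a. Since a divides s, a = s. Since q ≤ c and c ≤ q, q = c. c = u, so q = u. Since a < q, a < u. a = s, so s < u.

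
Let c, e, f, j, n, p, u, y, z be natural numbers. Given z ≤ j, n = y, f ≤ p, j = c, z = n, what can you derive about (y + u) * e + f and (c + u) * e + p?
(y + u) * e + f ≤ (c + u) * e + p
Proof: Because z = n and n = y, z = y. z ≤ j, so y ≤ j. Since j = c, y ≤ c. Then y + u ≤ c + u. By multiplying by a non-negative, (y + u) * e ≤ (c + u) * e. Since f ≤ p, (y + u) * e + f ≤ (c + u) * e + p.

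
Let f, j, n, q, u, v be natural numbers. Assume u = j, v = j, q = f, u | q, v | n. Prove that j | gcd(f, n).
Because q = f and u | q, u | f. Since u = j, j | f. v = j and v | n, thus j | n. j | f, so j | gcd(f, n).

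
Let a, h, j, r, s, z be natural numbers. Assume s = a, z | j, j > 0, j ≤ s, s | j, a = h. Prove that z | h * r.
s | j and j > 0, hence s ≤ j. Because j ≤ s, j = s. Since s = a, j = a. Since a = h, j = h. Since z | j, z | h. Then z | h * r.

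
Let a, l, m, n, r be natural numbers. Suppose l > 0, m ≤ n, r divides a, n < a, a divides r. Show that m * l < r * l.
a divides r and r divides a, therefore a = r. m ≤ n and n < a, so m < a. From a = r, m < r. Combined with l > 0, by multiplying by a positive, m * l < r * l.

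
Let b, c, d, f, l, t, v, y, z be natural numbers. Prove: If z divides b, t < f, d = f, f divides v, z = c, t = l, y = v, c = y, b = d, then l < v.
Because z = c and c = y, z = y. y = v, so z = v. b = d and z divides b, thus z divides d. Since d = f, z divides f. z = v, so v divides f. From f divides v, f = v. t = l and t < f, hence l < f. f = v, so l < v.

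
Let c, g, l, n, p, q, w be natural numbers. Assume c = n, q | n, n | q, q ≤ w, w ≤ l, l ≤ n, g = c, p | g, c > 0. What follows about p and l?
p ≤ l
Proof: q | n and n | q, so q = n. q ≤ w and w ≤ l, therefore q ≤ l. q = n, so n ≤ l. Since l ≤ n, n = l. Since c = n, c = l. Because g = c and p | g, p | c. c > 0, so p ≤ c. Since c = l, p ≤ l.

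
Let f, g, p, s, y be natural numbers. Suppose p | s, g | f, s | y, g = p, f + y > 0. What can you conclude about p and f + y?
p ≤ f + y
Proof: g = p and g | f, thus p | f. Because p | s and s | y, p | y. p | f, so p | f + y. f + y > 0, so p ≤ f + y.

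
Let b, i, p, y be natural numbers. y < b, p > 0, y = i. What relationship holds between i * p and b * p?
i * p < b * p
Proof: y = i and y < b, so i < b. Combined with p > 0, by multiplying by a positive, i * p < b * p.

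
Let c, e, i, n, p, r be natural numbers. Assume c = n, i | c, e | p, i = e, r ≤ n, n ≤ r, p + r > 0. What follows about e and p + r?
e ≤ p + r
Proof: n ≤ r and r ≤ n, thus n = r. Since c = n, c = r. i = e and i | c, hence e | c. Since c = r, e | r. Because e | p, e | p + r. Because p + r > 0, e ≤ p + r.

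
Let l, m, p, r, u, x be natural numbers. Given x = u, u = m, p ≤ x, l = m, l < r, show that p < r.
x = u and u = m, hence x = m. Since p ≤ x, p ≤ m. Since l = m and l < r, m < r. Since p ≤ m, p < r.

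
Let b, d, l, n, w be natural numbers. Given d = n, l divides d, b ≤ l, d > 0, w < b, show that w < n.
Because l divides d and d > 0, l ≤ d. Since b ≤ l, b ≤ d. From w < b, w < d. Since d = n, w < n.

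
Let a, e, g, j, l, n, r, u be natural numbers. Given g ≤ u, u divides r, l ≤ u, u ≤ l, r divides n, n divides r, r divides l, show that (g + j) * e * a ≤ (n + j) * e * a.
l ≤ u and u ≤ l, hence l = u. r divides l, so r divides u. u divides r, so u = r. r divides n and n divides r, therefore r = n. From u = r, u = n. g ≤ u, so g ≤ n. Then g + j ≤ n + j. By multiplying by a non-negative, (g + j) * e ≤ (n + j) * e. By multiplying by a non-negative, (g + j) * e * a ≤ (n + j) * e * a.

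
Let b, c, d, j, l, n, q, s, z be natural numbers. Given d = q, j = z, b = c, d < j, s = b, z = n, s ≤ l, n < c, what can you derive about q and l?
q < l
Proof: From j = z and z = n, j = n. Since d < j, d < n. Because n < c, d < c. s = b and b = c, so s = c. Since s ≤ l, c ≤ l. From d < c, d < l. d = q, so q < l.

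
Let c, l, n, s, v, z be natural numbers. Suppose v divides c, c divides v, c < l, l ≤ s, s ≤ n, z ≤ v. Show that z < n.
c divides v and v divides c, so c = v. c < l, so v < l. From z ≤ v, z < l. l ≤ s and s ≤ n, therefore l ≤ n. z < l, so z < n.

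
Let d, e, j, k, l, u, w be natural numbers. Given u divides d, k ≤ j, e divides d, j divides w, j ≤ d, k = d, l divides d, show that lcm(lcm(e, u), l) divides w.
e divides d and u divides d, thus lcm(e, u) divides d. l divides d, so lcm(lcm(e, u), l) divides d. Because k = d and k ≤ j, d ≤ j. j ≤ d, so j = d. j divides w, so d divides w. Since lcm(lcm(e, u), l) divides d, lcm(lcm(e, u), l) divides w.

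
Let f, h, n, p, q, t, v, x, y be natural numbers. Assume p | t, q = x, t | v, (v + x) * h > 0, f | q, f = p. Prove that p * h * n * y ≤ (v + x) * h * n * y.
p | t and t | v, therefore p | v. q = x and f | q, therefore f | x. Because f = p, p | x. p | v, so p | v + x. Then p * h | (v + x) * h. Since (v + x) * h > 0, p * h ≤ (v + x) * h. Then p * h * n ≤ (v + x) * h * n. Then p * h * n * y ≤ (v + x) * h * n * y.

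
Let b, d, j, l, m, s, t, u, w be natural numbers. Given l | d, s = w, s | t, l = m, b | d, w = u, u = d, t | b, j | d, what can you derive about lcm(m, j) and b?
lcm(m, j) | b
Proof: w = u and u = d, hence w = d. Because s | t and t | b, s | b. s = w, so w | b. w = d, so d | b. Since b | d, d = b. l = m and l | d, hence m | d. j | d, so lcm(m, j) | d. Since d = b, lcm(m, j) | b.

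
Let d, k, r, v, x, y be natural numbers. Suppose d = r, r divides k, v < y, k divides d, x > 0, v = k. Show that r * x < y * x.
d = r and k divides d, hence k divides r. Since r divides k, k = r. Since v = k, v = r. v < y, so r < y. Since x > 0, by multiplying by a positive, r * x < y * x.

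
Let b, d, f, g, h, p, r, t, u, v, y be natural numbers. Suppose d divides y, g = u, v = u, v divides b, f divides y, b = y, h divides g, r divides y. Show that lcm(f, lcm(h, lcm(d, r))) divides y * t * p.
From g = u and h divides g, h divides u. v = u and v divides b, therefore u divides b. Since h divides u, h divides b. b = y, so h divides y. From d divides y and r divides y, lcm(d, r) divides y. h divides y, so lcm(h, lcm(d, r)) divides y. f divides y, so lcm(f, lcm(h, lcm(d, r))) divides y. Then lcm(f, lcm(h, lcm(d, r))) divides y * t. Then lcm(f, lcm(h, lcm(d, r))) divides y * t * p.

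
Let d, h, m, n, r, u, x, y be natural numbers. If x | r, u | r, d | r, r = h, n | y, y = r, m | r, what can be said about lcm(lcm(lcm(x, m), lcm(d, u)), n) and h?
lcm(lcm(lcm(x, m), lcm(d, u)), n) | h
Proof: Because x | r and m | r, lcm(x, m) | r. Since d | r and u | r, lcm(d, u) | r. Since lcm(x, m) | r, lcm(lcm(x, m), lcm(d, u)) | r. y = r and n | y, hence n | r. Since lcm(lcm(x, m), lcm(d, u)) | r, lcm(lcm(lcm(x, m), lcm(d, u)), n) | r. r = h, so lcm(lcm(lcm(x, m), lcm(d, u)), n) | h.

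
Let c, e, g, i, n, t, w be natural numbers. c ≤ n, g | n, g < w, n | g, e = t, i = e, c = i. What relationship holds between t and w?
t < w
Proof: c = i and i = e, therefore c = e. Since e = t, c = t. Since n | g and g | n, n = g. Since c ≤ n, c ≤ g. From c = t, t ≤ g. From g < w, t < w.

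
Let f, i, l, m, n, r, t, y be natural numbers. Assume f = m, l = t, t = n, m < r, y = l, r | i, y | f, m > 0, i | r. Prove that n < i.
From l = t and t = n, l = n. y = l and y | f, therefore l | f. f = m, so l | m. Since m > 0, l ≤ m. Since l = n, n ≤ m. r | i and i | r, so r = i. m < r, so m < i. n ≤ m, so n < i.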